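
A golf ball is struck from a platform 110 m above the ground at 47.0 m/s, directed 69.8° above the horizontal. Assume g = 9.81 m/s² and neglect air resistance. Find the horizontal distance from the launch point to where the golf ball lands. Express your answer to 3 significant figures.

Components: v_x = 47.0 cos 69.8° = 16.23 m/s, v_y = 47.0 sin 69.8° = 44.11 m/s.
Vertical: 0 = 110 + 44.11 t − ½(9.81) t² ⇒ 4.905 t² − 44.11 t − 110 = 0.
t = [44.11 + √(1946 + 2158)] / 9.810 = 11.03 s.
Horizontal: R = v_x · t = 16.23 × 11.03 = 179 m.

179 m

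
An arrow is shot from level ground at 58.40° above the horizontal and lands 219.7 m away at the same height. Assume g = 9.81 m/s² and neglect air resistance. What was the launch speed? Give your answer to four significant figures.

49.14 m/s

On level ground, R = v₀² sin(2θ) / g, so v₀ = √(R g / sin 2θ).
sin(2 × 58.40°) = 0.8926.
v₀ = √(219.7 × 9.81 / 0.8926) = √2414.6 = 49.14 m/s.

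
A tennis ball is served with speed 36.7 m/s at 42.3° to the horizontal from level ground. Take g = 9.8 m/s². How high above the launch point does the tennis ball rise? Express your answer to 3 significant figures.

31.1 m

Vertical component of launch velocity: v_y = 36.7 sin 42.3° = 24.70 m/s.
At the highest point the vertical velocity is zero, so v_y² = 2 g h_max.
h_max = (24.70)² / (2 × 9.8) = 610.1 / 19.60 = 31.1 m.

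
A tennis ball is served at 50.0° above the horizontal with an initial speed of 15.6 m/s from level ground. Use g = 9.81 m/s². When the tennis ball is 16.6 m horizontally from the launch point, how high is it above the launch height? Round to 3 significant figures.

6.34 m

v_x = 15.6 cos 50.0° = 10.03 m/s, v_y0 = 15.6 sin 50.0° = 11.95 m/s.
Time to reach x = 16.6 m: t = x / v_x = 16.6 / 10.03 = 1.655 s.
y = v_y0 t − ½ g t² = 11.95×1.655 − 4.905×1.655² = 6.34 m.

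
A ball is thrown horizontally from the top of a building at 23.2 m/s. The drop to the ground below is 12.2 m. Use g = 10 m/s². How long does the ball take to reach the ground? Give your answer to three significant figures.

The horizontal speed doesn't affect the fall. With v_y0 = 0, h = ½ g t².
t = √(2 × 12.2 / 10) = √2.440 = 1.56 s.

1.56 s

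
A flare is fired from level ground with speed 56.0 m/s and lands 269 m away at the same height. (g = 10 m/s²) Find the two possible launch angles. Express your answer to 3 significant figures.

29.5° and 60.5°

Level-ground range: R = v₀² sin(2θ)/g ⇒ sin 2θ = R g / v₀² = 269×10/56.0² = 0.8578.
2θ = arcsin(0.8578) = 59.07° or 180° − 59.07° = 120.93°.
So θ = 29.5° or θ = 60.5°.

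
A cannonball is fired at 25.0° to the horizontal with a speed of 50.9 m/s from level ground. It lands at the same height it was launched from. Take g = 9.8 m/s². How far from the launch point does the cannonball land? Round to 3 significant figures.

Components: v_x = 50.9 cos 25.0° = 46.13 m/s, v_y = 50.9 sin 25.0° = 21.51 m/s.
Time of flight (same landing height): t = 2 v_y / g = 2 × 21.51 / 9.8 = 4.390 s.
Range: R = v_x · t = 46.13 × 4.390 = 203 m.

203 m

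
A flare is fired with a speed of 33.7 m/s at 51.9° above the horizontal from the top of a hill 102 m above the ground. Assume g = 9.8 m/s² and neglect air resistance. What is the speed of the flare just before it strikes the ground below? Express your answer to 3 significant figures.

v_x = 33.7 cos 51.9° = 20.79 m/s is unchanged throughout.
For the vertical component, v_y² = v_y0² + 2 g h = (26.52)² + 2×9.8×102 = 2703, so |v_y| = 51.99 m/s.
Impact speed = √(v_x² + v_y²) = √(432.2 + 2703) = 56.0 m/s.

56.0 m/s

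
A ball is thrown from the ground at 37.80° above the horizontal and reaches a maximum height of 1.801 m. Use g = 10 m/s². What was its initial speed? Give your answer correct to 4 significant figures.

At maximum height v_y = 0, so (v₀ sin θ)² = 2 g H.
v₀ sin 37.80° = √(2 × 10 × 1.801) = 6.0017 m/s.
v₀ = 6.0017 / sin 37.80° = 6.0017 / 0.6129 = 9.792 m/s.

9.792 m/s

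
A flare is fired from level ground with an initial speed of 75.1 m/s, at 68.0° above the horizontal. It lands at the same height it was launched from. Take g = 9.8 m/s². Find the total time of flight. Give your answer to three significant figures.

Vertical component: v_y = 75.1 sin 68.0° = 69.63 m/s.
For a projectile landing at launch height, time of flight is t = 2 v_y / g = 2 × 69.63 / 9.8 = 14.2 s.

14.2 s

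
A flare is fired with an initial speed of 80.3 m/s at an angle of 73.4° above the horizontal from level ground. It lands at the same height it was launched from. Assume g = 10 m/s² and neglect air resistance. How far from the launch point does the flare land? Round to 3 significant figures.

For level ground, R = v₀² sin(2θ) / g.
sin(2 × 73.4°) = sin 146.8° = 0.5476.
R = (80.3)² × 0.5476 / 10 = 353 m.

353 m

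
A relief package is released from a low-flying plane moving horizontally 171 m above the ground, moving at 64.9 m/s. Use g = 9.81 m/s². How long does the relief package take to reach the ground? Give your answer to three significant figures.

The horizontal speed doesn't affect the fall. With v_y0 = 0, h = ½ g t².
t = √(2 × 171 / 9.81) = √34.86 = 5.90 s.

5.90 s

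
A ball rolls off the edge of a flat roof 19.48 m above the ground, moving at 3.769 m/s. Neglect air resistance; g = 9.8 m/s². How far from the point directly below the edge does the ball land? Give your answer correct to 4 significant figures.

Initial vertical velocity is zero, so the fall time comes from h = ½ g t²: t = √(2 × 19.48 / 9.8) = 1.9939 s.
Horizontal motion is uniform at 3.769 m/s, so x = 3.769 × 1.9939 = 7.515 m.

7.515 m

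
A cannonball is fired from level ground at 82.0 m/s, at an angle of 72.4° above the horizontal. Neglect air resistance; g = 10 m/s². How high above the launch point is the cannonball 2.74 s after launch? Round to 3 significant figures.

177 m

v_y0 = 82.0 sin 72.4° = 78.16 m/s.
y(t) = v_y0 t − ½ g t² = 78.16×2.74 − 5.000×2.74² = 177 m.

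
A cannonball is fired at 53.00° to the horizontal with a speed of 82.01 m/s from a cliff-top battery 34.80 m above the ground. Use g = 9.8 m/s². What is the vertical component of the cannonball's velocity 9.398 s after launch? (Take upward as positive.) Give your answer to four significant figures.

-26.60 m/s

Initial vertical component: v_y0 = 82.01 sin 53.00° = 65.496 m/s.
v_y(t) = v_y0 − g t = 65.496 − 9.8 × 9.398 = -26.60 m/s.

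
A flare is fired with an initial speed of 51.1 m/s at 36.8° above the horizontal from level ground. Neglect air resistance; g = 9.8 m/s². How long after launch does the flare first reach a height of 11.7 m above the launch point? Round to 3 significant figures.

0.409 s

v_y0 = 51.1 sin 36.8° = 30.61 m/s.
Set y = v_y0 t − ½ g t² = 11.7: 4.900 t² − 30.61 t + 11.7 = 0.
t = [30.61 ± √(937.0 − 229.3)] / 9.8 = (30.61 ± 26.60) / 9.8, giving t = 0.409 s or t = 5.84 s.
The flare is on the way up at the first time, so t = 0.409 s.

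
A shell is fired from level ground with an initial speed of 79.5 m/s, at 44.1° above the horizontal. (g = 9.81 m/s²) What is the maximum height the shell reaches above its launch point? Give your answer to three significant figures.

Vertical component of launch velocity: v_y = 79.5 sin 44.1° = 55.33 m/s.
At the highest point the vertical velocity is zero, so v_y² = 2 g h_max.
h_max = (55.33)² / (2 × 9.81) = 3061 / 19.62 = 156 m.

156 m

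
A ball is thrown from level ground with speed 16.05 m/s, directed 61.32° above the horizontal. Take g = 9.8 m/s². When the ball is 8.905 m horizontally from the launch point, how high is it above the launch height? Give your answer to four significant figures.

9.730 m

v_x = 16.05 cos 61.32° = 7.7027 m/s, v_y0 = 16.05 sin 61.32° = 14.081 m/s.
Time to reach x = 8.905 m: t = x / v_x = 8.905 / 7.7027 = 1.1561 s.
y = v_y0 t − ½ g t² = 14.081×1.1561 − 4.900×1.1561² = 9.730 m.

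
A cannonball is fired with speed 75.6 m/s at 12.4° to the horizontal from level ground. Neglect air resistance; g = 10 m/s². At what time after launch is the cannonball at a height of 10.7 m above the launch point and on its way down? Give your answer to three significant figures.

2.33 s

v_y0 = 75.6 sin 12.4° = 16.23 m/s.
Set y = v_y0 t − ½ g t² = 10.7: 5.000 t² − 16.23 t + 10.7 = 0.
t = [16.23 ± √(263.4 − 214.0)] / 10 = (16.23 ± 7.029) / 10, giving t = 0.920 s or t = 2.33 s.
On the way down corresponds to the larger root: t = 2.33 s.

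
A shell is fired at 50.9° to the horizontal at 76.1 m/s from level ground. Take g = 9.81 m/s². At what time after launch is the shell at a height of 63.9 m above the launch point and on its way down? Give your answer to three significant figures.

10.8 s

v_y0 = 76.1 sin 50.9° = 59.06 m/s.
Set y = v_y0 t − ½ g t² = 63.9: 4.905 t² − 59.06 t + 63.9 = 0.
t = [59.06 ± √(3488 − 1254)] / 9.81 = (59.06 ± 47.27) / 9.81, giving t = 1.20 s or t = 10.8 s.
On the way down corresponds to the larger root: t = 10.8 s.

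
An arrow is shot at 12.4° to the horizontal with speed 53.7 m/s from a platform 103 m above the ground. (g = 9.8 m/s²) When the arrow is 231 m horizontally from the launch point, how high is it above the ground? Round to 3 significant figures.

58.7 m

v_x = 53.7 cos 12.4° = 52.45 m/s, v_y0 = 53.7 sin 12.4° = 11.53 m/s.
Time to reach x = 231 m: t = x / v_x = 231 / 52.45 = 4.404 s.
y = 103 + v_y0 t − ½ g t² = 103 + 11.53×4.404 − 4.900×4.404² = 58.7 m.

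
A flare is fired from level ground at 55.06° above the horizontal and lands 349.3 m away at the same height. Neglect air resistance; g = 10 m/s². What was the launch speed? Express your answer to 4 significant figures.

60.99 m/s

On level ground, R = v₀² sin(2θ) / g, so v₀ = √(R g / sin 2θ).
sin(2 × 55.06°) = 0.9390.
v₀ = √(349.3 × 10 / 0.9390) = √3719.9 = 60.99 m/s.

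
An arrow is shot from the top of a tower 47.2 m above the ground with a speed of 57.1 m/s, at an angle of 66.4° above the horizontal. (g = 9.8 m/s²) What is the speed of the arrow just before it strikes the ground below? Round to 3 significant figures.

64.7 m/s

v_x = 57.1 cos 66.4° = 22.86 m/s is unchanged throughout.
For the vertical component, v_y² = v_y0² + 2 g h = (52.32)² + 2×9.8×47.2 = 3663, so |v_y| = 60.52 m/s.
Impact speed = √(v_x² + v_y²) = √(522.6 + 3663) = 64.7 m/s.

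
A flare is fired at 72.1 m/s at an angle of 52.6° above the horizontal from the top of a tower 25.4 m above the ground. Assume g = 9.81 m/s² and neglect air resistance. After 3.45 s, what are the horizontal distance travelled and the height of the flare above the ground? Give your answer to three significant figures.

v_x = 72.1 cos 52.6° = 43.79 m/s; v_y0 = 72.1 sin 52.6° = 57.28 m/s.
x = v_x t = 43.79 × 3.45 = 151 m.
y = 25.4 + v_y0 t − ½ g t² = 165 m.

x = 151 m, y = 165 m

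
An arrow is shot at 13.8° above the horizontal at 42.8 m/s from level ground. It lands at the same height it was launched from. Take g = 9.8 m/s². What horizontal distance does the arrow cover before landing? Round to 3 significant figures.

For level ground, R = v₀² sin(2θ) / g.
sin(2 × 13.8°) = sin 27.60° = 0.4633.
R = (42.8)² × 0.4633 / 9.8 = 86.6 m.

86.6 m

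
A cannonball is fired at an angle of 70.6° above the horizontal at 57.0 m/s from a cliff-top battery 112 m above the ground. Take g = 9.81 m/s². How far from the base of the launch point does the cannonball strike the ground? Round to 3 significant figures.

241 m

Components: v_x = 57.0 cos 70.6° = 18.93 m/s, v_y = 57.0 sin 70.6° = 53.76 m/s.
Vertical: 0 = 112 + 53.76 t − ½(9.81) t² ⇒ 4.905 t² − 53.76 t − 112 = 0.
t = [53.76 + √(2890 + 2197)] / 9.810 = 12.75 s.
Horizontal: R = v_x · t = 18.93 × 12.75 = 241 m.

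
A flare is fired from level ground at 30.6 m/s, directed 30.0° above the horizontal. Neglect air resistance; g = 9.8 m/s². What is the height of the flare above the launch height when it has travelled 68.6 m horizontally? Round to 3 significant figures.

6.77 m

v_x = 30.6 cos 30.0° = 26.50 m/s, v_y0 = 30.6 sin 30.0° = 15.30 m/s.
Time to reach x = 68.6 m: t = x / v_x = 68.6 / 26.50 = 2.589 s.
y = v_y0 t − ½ g t² = 15.30×2.589 − 4.900×2.589² = 6.77 m.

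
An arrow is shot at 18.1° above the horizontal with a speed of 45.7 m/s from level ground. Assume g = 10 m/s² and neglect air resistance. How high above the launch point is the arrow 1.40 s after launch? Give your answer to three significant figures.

v_y0 = 45.7 sin 18.1° = 14.20 m/s.
y(t) = v_y0 t − ½ g t² = 14.20×1.40 − 5.000×1.40² = 10.1 m.

10.1 m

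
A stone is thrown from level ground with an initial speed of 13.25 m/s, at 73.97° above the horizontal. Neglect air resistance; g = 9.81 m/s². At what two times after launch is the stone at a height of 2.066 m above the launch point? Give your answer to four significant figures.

v_y0 = 13.25 sin 73.97° = 12.735 m/s.
Set y = v_y0 t − ½ g t² = 2.066: 4.905 t² − 12.735 t + 2.066 = 0.
t = [12.735 ± √(162.18 − 40.535)] / 9.81 = (12.735 ± 11.029) / 9.81, giving t = 0.1739 s or t = 2.422 s.
So the stone is at 2.066 m at t = 0.1739 s (rising) and t = 2.422 s (falling).

0.1739 s and 2.422 s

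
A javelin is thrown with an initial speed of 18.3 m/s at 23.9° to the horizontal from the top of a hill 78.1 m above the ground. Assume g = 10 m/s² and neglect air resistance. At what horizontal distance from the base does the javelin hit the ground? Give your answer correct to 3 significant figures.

Components: v_x = 18.3 cos 23.9° = 16.73 m/s, v_y = 18.3 sin 23.9° = 7.414 m/s.
Vertical: 0 = 78.1 + 7.414 t − ½(10) t² ⇒ 5.000 t² − 7.414 t − 78.1 = 0.
t = [7.414 + √(54.97 + 1562)] / 10.00 = 4.763 s.
Horizontal: R = v_x · t = 16.73 × 4.763 = 79.7 m.

79.7 m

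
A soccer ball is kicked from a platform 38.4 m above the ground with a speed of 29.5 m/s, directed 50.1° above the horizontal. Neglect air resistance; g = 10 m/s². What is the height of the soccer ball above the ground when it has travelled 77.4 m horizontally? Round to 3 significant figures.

v_x = 29.5 cos 50.1° = 18.92 m/s, v_y0 = 29.5 sin 50.1° = 22.63 m/s.
Time to reach x = 77.4 m: t = x / v_x = 77.4 / 18.92 = 4.091 s.
y = 38.4 + v_y0 t − ½ g t² = 38.4 + 22.63×4.091 − 5.000×4.091² = 47.3 m.

47.3 m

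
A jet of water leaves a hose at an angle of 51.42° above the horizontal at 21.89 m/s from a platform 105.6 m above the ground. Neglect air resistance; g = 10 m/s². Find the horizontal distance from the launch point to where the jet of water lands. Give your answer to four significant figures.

Components: v_x = 21.89 cos 51.42° = 13.651 m/s, v_y = 21.89 sin 51.42° = 17.112 m/s.
Vertical: 0 = 105.6 + 17.112 t − ½(10) t² ⇒ 5.000 t² − 17.112 t − 105.6 = 0.
t = [17.112 + √(292.82 + 2112.0)] / 10.00 = 6.6151 s.
Horizontal: R = v_x · t = 13.651 × 6.6151 = 90.30 m.

90.30 m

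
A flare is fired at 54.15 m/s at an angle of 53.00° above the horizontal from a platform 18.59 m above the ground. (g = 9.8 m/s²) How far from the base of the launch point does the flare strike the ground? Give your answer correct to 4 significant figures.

Components: v_x = 54.15 cos 53.00° = 32.588 m/s, v_y = 54.15 sin 53.00° = 43.246 m/s.
Vertical: 0 = 18.59 + 43.246 t − ½(9.8) t² ⇒ 4.900 t² − 43.246 t − 18.59 = 0.
t = [43.246 + √(1870.2 + 364.36)] / 9.800 = 9.2364 s.
Horizontal: R = v_x · t = 32.588 × 9.2364 = 301.0 m.

301.0 m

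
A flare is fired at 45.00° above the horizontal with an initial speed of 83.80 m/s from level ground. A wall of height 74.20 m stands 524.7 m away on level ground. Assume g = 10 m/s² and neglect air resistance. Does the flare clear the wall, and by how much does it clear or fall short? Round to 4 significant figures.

v_x = 83.80 cos 45.00° = 59.256 m/s; v_y0 = 83.80 sin 45.00° = 59.256 m/s.
Time to reach the wall: t = 524.7 / 59.256 = 8.8548 s.
Height at that point: y = 59.256×8.8548 − 5.000×8.8548² = 132.66 m.
That is 132.66 − 74.20 = 58.46 m above the top of the wall, so the flare clears it.

Yes — it clears the wall by 58.46 m.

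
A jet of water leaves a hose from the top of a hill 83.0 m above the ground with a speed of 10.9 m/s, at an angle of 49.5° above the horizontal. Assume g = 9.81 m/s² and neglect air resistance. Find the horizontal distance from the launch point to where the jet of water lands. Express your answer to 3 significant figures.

Components: v_x = 10.9 cos 49.5° = 7.079 m/s, v_y = 10.9 sin 49.5° = 8.288 m/s.
Vertical: 0 = 83.0 + 8.288 t − ½(9.81) t² ⇒ 4.905 t² − 8.288 t − 83.0 = 0.
t = [8.288 + √(68.69 + 1628)] / 9.810 = 5.044 s.
Horizontal: R = v_x · t = 7.079 × 5.044 = 35.7 m.

35.7 m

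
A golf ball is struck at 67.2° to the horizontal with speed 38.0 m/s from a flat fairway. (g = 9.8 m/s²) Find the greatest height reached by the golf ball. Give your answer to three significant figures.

Vertical component of launch velocity: v_y = 38.0 sin 67.2° = 35.03 m/s.
At the highest point the vertical velocity is zero, so v_y² = 2 g h_max.
h_max = (35.03)² / (2 × 9.8) = 1227 / 19.60 = 62.6 m.

62.6 m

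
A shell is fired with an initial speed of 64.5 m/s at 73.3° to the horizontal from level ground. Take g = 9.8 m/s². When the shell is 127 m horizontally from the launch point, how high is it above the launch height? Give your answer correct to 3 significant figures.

v_x = 64.5 cos 73.3° = 18.53 m/s, v_y0 = 64.5 sin 73.3° = 61.78 m/s.
Time to reach x = 127 m: t = x / v_x = 127 / 18.53 = 6.854 s.
y = v_y0 t − ½ g t² = 61.78×6.854 − 4.900×6.854² = 193 m.

193 m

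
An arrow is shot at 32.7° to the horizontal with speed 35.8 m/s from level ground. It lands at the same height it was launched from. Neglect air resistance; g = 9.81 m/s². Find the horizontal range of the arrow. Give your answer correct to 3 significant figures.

Components: v_x = 35.8 cos 32.7° = 30.13 m/s, v_y = 35.8 sin 32.7° = 19.34 m/s.
Time of flight (same landing height): t = 2 v_y / g = 2 × 19.34 / 9.81 = 3.943 s.
Range: R = v_x · t = 30.13 × 3.943 = 119 m.

119 m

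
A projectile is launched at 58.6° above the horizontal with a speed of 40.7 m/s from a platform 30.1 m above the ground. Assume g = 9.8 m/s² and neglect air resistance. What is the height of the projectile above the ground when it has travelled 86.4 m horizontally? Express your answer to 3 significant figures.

90.3 m

v_x = 40.7 cos 58.6° = 21.21 m/s, v_y0 = 40.7 sin 58.6° = 34.74 m/s.
Time to reach x = 86.4 m: t = x / v_x = 86.4 / 21.21 = 4.074 s.
y = 30.1 + v_y0 t − ½ g t² = 30.1 + 34.74×4.074 − 4.900×4.074² = 90.3 m.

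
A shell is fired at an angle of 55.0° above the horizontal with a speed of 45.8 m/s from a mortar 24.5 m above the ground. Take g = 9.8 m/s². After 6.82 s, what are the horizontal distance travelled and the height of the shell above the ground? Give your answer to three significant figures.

v_x = 45.8 cos 55.0° = 26.27 m/s; v_y0 = 45.8 sin 55.0° = 37.52 m/s.
x = v_x t = 26.27 × 6.82 = 179 m.
y = 24.5 + v_y0 t − ½ g t² = 52.5 m.

x = 179 m, y = 52.5 m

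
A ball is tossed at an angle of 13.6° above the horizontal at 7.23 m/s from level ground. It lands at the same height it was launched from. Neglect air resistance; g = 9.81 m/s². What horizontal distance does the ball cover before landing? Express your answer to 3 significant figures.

2.44 m

For level ground, R = v₀² sin(2θ) / g.
sin(2 × 13.6°) = sin 27.20° = 0.4571.
R = (7.23)² × 0.4571 / 9.81 = 2.44 m.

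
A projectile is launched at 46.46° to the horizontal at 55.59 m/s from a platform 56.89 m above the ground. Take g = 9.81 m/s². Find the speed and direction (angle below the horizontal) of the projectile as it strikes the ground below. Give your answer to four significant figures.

v_x = 55.59 cos 46.46° = 38.294 m/s (constant).
|v_y| at impact = √((40.297)² + 2×9.81×56.89) = 52.345 m/s.
Speed = √(38.294² + 52.345²) = 64.86 m/s; angle = arctan(52.345/38.294) = 53.81° below horizontal.

64.86 m/s at 53.81° below the horizontal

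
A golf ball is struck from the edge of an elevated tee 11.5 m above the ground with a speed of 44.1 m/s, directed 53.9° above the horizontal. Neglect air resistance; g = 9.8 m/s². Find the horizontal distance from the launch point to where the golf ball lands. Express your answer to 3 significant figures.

197 m

Components: v_x = 44.1 cos 53.9° = 25.98 m/s, v_y = 44.1 sin 53.9° = 35.63 m/s.
Vertical: 0 = 11.5 + 35.63 t − ½(9.8) t² ⇒ 4.900 t² − 35.63 t − 11.5 = 0.
t = [35.63 + √(1269 + 225.4)] / 9.800 = 7.580 s.
Horizontal: R = v_x · t = 25.98 × 7.580 = 197 m.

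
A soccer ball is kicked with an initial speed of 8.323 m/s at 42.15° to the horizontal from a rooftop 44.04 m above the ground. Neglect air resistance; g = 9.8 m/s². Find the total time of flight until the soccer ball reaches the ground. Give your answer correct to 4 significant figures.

3.622 s

Vertical component: v_y = 8.323 sin 42.15° = 5.5853 m/s.
Taking up as positive with launch at y = 44.04 m, landing at y = 0: 0 = 44.04 + 5.5853 t − ½(9.8) t².
Solving 4.900 t² − 5.5853 t − 44.04 = 0 gives t = [5.5853 + √(5.5853² + 4·4.900·44.04)] / 9.800 = 3.622 s.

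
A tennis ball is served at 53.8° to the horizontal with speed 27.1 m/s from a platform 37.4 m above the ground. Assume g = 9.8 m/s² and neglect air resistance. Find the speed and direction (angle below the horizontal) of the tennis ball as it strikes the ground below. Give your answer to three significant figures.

v_x = 27.1 cos 53.8° = 16.01 m/s (constant).
|v_y| at impact = √((21.87)² + 2×9.8×37.4) = 34.80 m/s.
Speed = √(16.01² + 34.80²) = 38.3 m/s; angle = arctan(34.80/16.01) = 65.3° below horizontal.

38.3 m/s at 65.3° below the horizontal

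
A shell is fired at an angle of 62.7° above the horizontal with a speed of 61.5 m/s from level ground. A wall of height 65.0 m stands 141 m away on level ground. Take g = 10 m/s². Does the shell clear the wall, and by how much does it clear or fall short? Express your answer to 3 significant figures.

Yes — it clears the wall by 83.2 m.

v_x = 61.5 cos 62.7° = 28.21 m/s; v_y0 = 61.5 sin 62.7° = 54.65 m/s.
Time to reach the wall: t = 141 / 28.21 = 4.998 s.
Height at that point: y = 54.65×4.998 − 5.000×4.998² = 148.2 m.
That is 148.2 − 65.0 = 83.2 m above the top of the wall, so the shell clears it.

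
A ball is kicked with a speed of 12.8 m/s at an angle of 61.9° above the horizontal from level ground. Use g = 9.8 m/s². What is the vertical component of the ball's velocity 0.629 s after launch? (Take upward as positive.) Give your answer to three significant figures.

Initial vertical component: v_y0 = 12.8 sin 61.9° = 11.29 m/s.
v_y(t) = v_y0 − g t = 11.29 − 9.8 × 0.629 = 5.13 m/s.

5.13 m/s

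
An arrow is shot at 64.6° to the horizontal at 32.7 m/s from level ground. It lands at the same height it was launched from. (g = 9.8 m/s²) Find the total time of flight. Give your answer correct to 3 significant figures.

6.03 s

Vertical component: v_y = 32.7 sin 64.6° = 29.54 m/s.
For a projectile landing at launch height, time of flight is t = 2 v_y / g = 2 × 29.54 / 9.8 = 6.03 s.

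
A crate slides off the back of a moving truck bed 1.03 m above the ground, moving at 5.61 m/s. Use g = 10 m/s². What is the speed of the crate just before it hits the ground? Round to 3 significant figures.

Fall time: t = √(2 × 1.03 / 10) = 0.4539 s.
At impact: v_x = 5.61 m/s (unchanged), v_y = g t = 10 × 0.4539 = 4.539 m/s.
Speed = √(v_x² + v_y²) = √(31.47 + 20.60) = 7.22 m/s.

7.22 m/s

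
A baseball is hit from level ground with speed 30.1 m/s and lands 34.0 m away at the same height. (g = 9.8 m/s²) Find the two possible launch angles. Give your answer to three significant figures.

10.8° and 79.2°

Level-ground range: R = v₀² sin(2θ)/g ⇒ sin 2θ = R g / v₀² = 34.0×9.8/30.1² = 0.3678.
2θ = arcsin(0.3678) = 21.58° or 180° − 21.58° = 158.42°.
So θ = 10.8° or θ = 79.2°.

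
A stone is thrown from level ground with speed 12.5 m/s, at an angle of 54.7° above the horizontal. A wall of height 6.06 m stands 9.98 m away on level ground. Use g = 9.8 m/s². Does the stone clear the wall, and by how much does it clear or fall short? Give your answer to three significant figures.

v_x = 12.5 cos 54.7° = 7.223 m/s; v_y0 = 12.5 sin 54.7° = 10.20 m/s.
Time to reach the wall: t = 9.98 / 7.223 = 1.382 s.
Height at that point: y = 10.20×1.382 − 4.900×1.382² = 4.738 m.
That is 6.06 − 4.738 = 1.32 m below the top of the wall, so the stone does not clear it.

No — it falls 1.32 m short of clearing the wall.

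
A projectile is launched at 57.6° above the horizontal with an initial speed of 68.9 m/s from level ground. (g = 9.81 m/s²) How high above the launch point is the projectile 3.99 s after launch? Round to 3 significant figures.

v_y0 = 68.9 sin 57.6° = 58.17 m/s.
y(t) = v_y0 t − ½ g t² = 58.17×3.99 − 4.905×3.99² = 154 m.

154 m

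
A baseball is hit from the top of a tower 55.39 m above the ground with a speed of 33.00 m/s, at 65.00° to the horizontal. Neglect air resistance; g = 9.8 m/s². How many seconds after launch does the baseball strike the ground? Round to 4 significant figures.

7.593 s

Vertical component: v_y = 33.00 sin 65.00° = 29.908 m/s.
Taking up as positive with launch at y = 55.39 m, landing at y = 0: 0 = 55.39 + 29.908 t − ½(9.8) t².
Solving 4.900 t² − 29.908 t − 55.39 = 0 gives t = [29.908 + √(29.908² + 4·4.900·55.39)] / 9.800 = 7.593 s.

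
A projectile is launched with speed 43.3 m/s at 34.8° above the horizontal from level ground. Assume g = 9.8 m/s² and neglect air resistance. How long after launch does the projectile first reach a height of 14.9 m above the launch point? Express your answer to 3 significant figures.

v_y0 = 43.3 sin 34.8° = 24.71 m/s.
Set y = v_y0 t − ½ g t² = 14.9: 4.900 t² − 24.71 t + 14.9 = 0.
t = [24.71 ± √(610.6 − 292.0)] / 9.8 = (24.71 ± 17.85) / 9.8, giving t = 0.700 s or t = 4.34 s.
The projectile is on the way up at the first time, so t = 0.700 s.

0.700 s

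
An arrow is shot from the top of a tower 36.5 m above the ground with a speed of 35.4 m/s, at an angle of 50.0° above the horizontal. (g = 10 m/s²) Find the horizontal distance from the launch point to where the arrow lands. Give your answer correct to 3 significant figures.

149 m

Components: v_x = 35.4 cos 50.0° = 22.75 m/s, v_y = 35.4 sin 50.0° = 27.12 m/s.
Vertical: 0 = 36.5 + 27.12 t − ½(10) t² ⇒ 5.000 t² − 27.12 t − 36.5 = 0.
t = [27.12 + √(735.5 + 730.0)] / 10.00 = 6.540 s.
Horizontal: R = v_x · t = 22.75 × 6.540 = 149 m.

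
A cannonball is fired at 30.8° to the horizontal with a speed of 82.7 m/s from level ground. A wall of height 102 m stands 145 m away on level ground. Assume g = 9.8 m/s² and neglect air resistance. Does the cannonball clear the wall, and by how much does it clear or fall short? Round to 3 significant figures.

No — it falls 36.0 m short of clearing the wall.

v_x = 82.7 cos 30.8° = 71.04 m/s; v_y0 = 82.7 sin 30.8° = 42.35 m/s.
Time to reach the wall: t = 145 / 71.04 = 2.041 s.
Height at that point: y = 42.35×2.041 − 4.900×2.041² = 66.02 m.
That is 102 − 66.02 = 36.0 m below the top of the wall, so the cannonball does not clear it.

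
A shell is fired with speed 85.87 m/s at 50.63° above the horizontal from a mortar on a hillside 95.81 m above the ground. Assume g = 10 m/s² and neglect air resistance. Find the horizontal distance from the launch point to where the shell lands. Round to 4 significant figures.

Components: v_x = 85.87 cos 50.63° = 54.470 m/s, v_y = 85.87 sin 50.63° = 66.383 m/s.
Vertical: 0 = 95.81 + 66.383 t − ½(10) t² ⇒ 5.000 t² − 66.383 t − 95.81 = 0.
t = [66.383 + √(4406.7 + 1916.2)] / 10.00 = 14.590 s.
Horizontal: R = v_x · t = 54.470 × 14.590 = 794.7 m.

794.7 m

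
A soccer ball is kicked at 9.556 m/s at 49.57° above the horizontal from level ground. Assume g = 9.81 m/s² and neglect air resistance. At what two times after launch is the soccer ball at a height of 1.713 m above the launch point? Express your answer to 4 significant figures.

0.2936 s and 1.189 s

v_y0 = 9.556 sin 49.57° = 7.2740 m/s.
Set y = v_y0 t − ½ g t² = 1.713: 4.905 t² − 7.2740 t + 1.713 = 0.
t = [7.2740 ± √(52.911 − 33.609)] / 9.81 = (7.2740 ± 4.3934) / 9.81, giving t = 0.2936 s or t = 1.189 s.
So the soccer ball is at 1.713 m at t = 0.2936 s (rising) and t = 1.189 s (falling).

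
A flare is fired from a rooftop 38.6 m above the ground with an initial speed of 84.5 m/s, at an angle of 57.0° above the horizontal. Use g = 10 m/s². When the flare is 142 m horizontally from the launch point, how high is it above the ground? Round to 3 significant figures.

210 m

v_x = 84.5 cos 57.0° = 46.02 m/s, v_y0 = 84.5 sin 57.0° = 70.87 m/s.
Time to reach x = 142 m: t = x / v_x = 142 / 46.02 = 3.086 s.
y = 38.6 + v_y0 t − ½ g t² = 38.6 + 70.87×3.086 − 5.000×3.086² = 210 m.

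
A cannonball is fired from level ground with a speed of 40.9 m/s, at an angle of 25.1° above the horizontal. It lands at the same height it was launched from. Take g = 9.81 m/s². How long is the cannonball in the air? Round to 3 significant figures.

Vertical component: v_y = 40.9 sin 25.1° = 17.35 m/s.
For a projectile landing at launch height, time of flight is t = 2 v_y / g = 2 × 17.35 / 9.81 = 3.54 s.

3.54 s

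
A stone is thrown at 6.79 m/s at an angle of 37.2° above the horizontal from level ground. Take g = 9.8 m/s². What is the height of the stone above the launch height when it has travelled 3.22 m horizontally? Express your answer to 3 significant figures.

0.707 m

v_x = 6.79 cos 37.2° = 5.408 m/s, v_y0 = 6.79 sin 37.2° = 4.105 m/s.
Time to reach x = 3.22 m: t = x / v_x = 3.22 / 5.408 = 0.5954 s.
y = v_y0 t − ½ g t² = 4.105×0.5954 − 4.900×0.5954² = 0.707 m.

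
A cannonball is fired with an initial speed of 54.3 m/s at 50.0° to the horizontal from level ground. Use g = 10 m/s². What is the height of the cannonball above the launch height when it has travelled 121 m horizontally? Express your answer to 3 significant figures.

v_x = 54.3 cos 50.0° = 34.90 m/s, v_y0 = 54.3 sin 50.0° = 41.60 m/s.
Time to reach x = 121 m: t = x / v_x = 121 / 34.90 = 3.467 s.
y = v_y0 t − ½ g t² = 41.60×3.467 − 5.000×3.467² = 84.1 m.

84.1 m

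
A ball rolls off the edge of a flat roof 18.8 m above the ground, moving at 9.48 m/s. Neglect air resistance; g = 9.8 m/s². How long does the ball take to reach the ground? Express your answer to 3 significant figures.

1.96 s

The horizontal speed doesn't affect the fall. With v_y0 = 0, h = ½ g t².
t = √(2 × 18.8 / 9.8) = √3.837 = 1.96 s.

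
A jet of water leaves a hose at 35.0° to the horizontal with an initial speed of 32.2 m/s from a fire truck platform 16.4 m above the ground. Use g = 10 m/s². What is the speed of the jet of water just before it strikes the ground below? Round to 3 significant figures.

36.9 m/s

v_x = 32.2 cos 35.0° = 26.38 m/s is unchanged throughout.
For the vertical component, v_y² = v_y0² + 2 g h = (18.47)² + 2×10×16.4 = 669.1, so |v_y| = 25.87 m/s.
Impact speed = √(v_x² + v_y²) = √(695.9 + 669.1) = 36.9 m/s.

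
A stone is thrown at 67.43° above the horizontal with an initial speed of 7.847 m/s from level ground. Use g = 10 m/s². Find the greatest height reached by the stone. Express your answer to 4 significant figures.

2.625 m

Vertical component of launch velocity: v_y = 7.847 sin 67.43° = 7.2460 m/s.
At the highest point the vertical velocity is zero, so v_y² = 2 g h_max.
h_max = (7.2460)² / (2 × 10) = 52.505 / 20.00 = 2.625 m.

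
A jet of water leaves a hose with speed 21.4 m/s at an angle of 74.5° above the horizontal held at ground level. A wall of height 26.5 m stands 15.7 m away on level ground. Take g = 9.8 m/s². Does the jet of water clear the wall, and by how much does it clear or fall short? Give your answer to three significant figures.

v_x = 21.4 cos 74.5° = 5.719 m/s; v_y0 = 21.4 sin 74.5° = 20.62 m/s.
Time to reach the wall: t = 15.7 / 5.719 = 2.745 s.
Height at that point: y = 20.62×2.745 − 4.900×2.745² = 19.68 m.
That is 26.5 − 19.68 = 6.82 m below the top of the wall, so the jet of water does not clear it.

No — it falls 6.82 m short of clearing the wall.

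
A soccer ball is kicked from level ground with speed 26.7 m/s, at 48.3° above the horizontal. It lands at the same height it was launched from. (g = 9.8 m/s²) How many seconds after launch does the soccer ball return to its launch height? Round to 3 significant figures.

4.07 s

Vertical component: v_y = 26.7 sin 48.3° = 19.94 m/s.
For a projectile landing at launch height, time of flight is t = 2 v_y / g = 2 × 19.94 / 9.8 = 4.07 s.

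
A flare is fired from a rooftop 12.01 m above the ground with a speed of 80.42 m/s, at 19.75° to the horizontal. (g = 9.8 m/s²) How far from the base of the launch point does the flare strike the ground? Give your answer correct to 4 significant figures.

Components: v_x = 80.42 cos 19.75° = 75.689 m/s, v_y = 80.42 sin 19.75° = 27.175 m/s.
Vertical: 0 = 12.01 + 27.175 t − ½(9.8) t² ⇒ 4.900 t² − 27.175 t − 12.01 = 0.
t = [27.175 + √(738.48 + 235.40)] / 9.800 = 5.9574 s.
Horizontal: R = v_x · t = 75.689 × 5.9574 = 450.9 m.

450.9 m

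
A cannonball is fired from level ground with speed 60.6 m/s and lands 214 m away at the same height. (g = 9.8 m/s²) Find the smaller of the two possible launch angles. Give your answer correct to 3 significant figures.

Level-ground range: R = v₀² sin(2θ)/g ⇒ sin 2θ = R g / v₀² = 214×9.8/60.6² = 0.5711.
2θ = arcsin(0.5711) = 34.83° or 180° − 34.83° = 145.17°.
So θ = 17.4° or θ = 72.6°.

17.4°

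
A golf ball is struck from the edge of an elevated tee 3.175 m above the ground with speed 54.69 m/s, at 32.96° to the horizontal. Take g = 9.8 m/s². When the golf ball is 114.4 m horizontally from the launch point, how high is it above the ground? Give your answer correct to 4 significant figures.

46.90 m

v_x = 54.69 cos 32.96° = 45.888 m/s, v_y0 = 54.69 sin 32.96° = 29.754 m/s.
Time to reach x = 114.4 m: t = x / v_x = 114.4 / 45.888 = 2.4930 s.
y = 3.175 + v_y0 t − ½ g t² = 3.175 + 29.754×2.4930 − 4.900×2.4930² = 46.90 m.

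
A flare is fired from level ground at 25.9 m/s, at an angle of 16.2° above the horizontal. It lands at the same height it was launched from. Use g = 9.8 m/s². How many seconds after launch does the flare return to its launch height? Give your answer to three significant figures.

Vertical component: v_y = 25.9 sin 16.2° = 7.226 m/s.
For a projectile landing at launch height, time of flight is t = 2 v_y / g = 2 × 7.226 / 9.8 = 1.47 s.

1.47 s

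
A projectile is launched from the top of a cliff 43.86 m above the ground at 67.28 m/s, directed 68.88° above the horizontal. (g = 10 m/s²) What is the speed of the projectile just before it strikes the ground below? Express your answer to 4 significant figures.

73.51 m/s

v_x = 67.28 cos 68.88° = 24.242 m/s is unchanged throughout.
For the vertical component, v_y² = v_y0² + 2 g h = (62.761)² + 2×10×43.86 = 4816.1, so |v_y| = 69.398 m/s.
Impact speed = √(v_x² + v_y²) = √(587.67 + 4816.1) = 73.51 m/s.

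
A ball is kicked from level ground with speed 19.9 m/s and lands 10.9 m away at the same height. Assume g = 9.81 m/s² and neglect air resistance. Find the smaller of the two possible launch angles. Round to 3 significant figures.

7.83°

Level-ground range: R = v₀² sin(2θ)/g ⇒ sin 2θ = R g / v₀² = 10.9×9.81/19.9² = 0.2700.
2θ = arcsin(0.2700) = 15.66° or 180° − 15.66° = 164.34°.
So θ = 7.83° or θ = 82.2°.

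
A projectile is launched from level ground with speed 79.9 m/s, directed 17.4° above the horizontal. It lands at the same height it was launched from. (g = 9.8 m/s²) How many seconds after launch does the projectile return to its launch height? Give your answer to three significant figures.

Vertical component: v_y = 79.9 sin 17.4° = 23.89 m/s.
For a projectile landing at launch height, time of flight is t = 2 v_y / g = 2 × 23.89 / 9.8 = 4.88 s.

4.88 s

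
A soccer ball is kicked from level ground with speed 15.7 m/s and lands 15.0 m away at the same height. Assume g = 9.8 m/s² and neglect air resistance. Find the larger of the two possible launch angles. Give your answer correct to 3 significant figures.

Level-ground range: R = v₀² sin(2θ)/g ⇒ sin 2θ = R g / v₀² = 15.0×9.8/15.7² = 0.5964.
2θ = arcsin(0.5964) = 36.61° or 180° − 36.61° = 143.39°.
So θ = 18.3° or θ = 71.7°.

71.7°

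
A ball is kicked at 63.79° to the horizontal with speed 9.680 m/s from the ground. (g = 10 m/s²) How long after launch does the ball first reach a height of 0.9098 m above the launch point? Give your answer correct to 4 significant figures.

v_y0 = 9.680 sin 63.79° = 8.6847 m/s.
Set y = v_y0 t − ½ g t² = 0.9098: 5.000 t² − 8.6847 t + 0.9098 = 0.
t = [8.6847 ± √(75.424 − 18.196)] / 10 = (8.6847 ± 7.5649) / 10, giving t = 0.1120 s or t = 1.625 s.
The ball is on the way up at the first time, so t = 0.1120 s.

0.1120 s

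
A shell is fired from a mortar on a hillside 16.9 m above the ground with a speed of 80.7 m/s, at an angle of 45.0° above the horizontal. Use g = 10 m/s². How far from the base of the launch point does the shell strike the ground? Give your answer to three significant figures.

668 m

Components: v_x = 80.7 cos 45.0° = 57.06 m/s, v_y = 80.7 sin 45.0° = 57.06 m/s.
Vertical: 0 = 16.9 + 57.06 t − ½(10) t² ⇒ 5.000 t² − 57.06 t − 16.9 = 0.
t = [57.06 + √(3256 + 338.0)] / 10.00 = 11.70 s.
Horizontal: R = v_x · t = 57.06 × 11.70 = 668 m.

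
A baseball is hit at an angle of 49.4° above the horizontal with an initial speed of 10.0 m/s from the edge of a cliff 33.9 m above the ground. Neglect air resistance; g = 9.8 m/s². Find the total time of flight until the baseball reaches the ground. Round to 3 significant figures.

3.52 s

Vertical component: v_y = 10.0 sin 49.4° = 7.593 m/s.
Taking up as positive with launch at y = 33.9 m, landing at y = 0: 0 = 33.9 + 7.593 t − ½(9.8) t².
Solving 4.900 t² − 7.593 t − 33.9 = 0 gives t = [7.593 + √(7.593² + 4·4.900·33.9)] / 9.800 = 3.52 s.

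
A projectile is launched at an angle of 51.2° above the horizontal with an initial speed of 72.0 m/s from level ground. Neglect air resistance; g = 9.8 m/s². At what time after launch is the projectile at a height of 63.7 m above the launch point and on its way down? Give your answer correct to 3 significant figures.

10.2 s

v_y0 = 72.0 sin 51.2° = 56.11 m/s.
Set y = v_y0 t − ½ g t² = 63.7: 4.900 t² − 56.11 t + 63.7 = 0.
t = [56.11 ± √(3148 − 1249)] / 9.8 = (56.11 ± 43.58) / 9.8, giving t = 1.28 s or t = 10.2 s.
On the way down corresponds to the larger root: t = 10.2 s.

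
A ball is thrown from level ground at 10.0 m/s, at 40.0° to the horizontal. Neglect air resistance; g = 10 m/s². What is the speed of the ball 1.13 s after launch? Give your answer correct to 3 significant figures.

v_x = 10.0 cos 40.0° = 7.660 m/s (constant).
v_y(t) = 10.0 sin 40.0° − g t = 6.428 − 10 × 1.13 = -4.872 m/s.
Speed = √(v_x² + v_y²) = √(58.68 + 23.74) = 9.08 m/s.

9.08 m/s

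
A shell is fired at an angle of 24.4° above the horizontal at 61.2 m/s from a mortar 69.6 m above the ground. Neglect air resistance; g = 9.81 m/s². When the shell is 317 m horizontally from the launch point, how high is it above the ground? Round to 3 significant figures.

54.7 m

v_x = 61.2 cos 24.4° = 55.73 m/s, v_y0 = 61.2 sin 24.4° = 25.28 m/s.
Time to reach x = 317 m: t = x / v_x = 317 / 55.73 = 5.688 s.
y = 69.6 + v_y0 t − ½ g t² = 69.6 + 25.28×5.688 − 4.905×5.688² = 54.7 m.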